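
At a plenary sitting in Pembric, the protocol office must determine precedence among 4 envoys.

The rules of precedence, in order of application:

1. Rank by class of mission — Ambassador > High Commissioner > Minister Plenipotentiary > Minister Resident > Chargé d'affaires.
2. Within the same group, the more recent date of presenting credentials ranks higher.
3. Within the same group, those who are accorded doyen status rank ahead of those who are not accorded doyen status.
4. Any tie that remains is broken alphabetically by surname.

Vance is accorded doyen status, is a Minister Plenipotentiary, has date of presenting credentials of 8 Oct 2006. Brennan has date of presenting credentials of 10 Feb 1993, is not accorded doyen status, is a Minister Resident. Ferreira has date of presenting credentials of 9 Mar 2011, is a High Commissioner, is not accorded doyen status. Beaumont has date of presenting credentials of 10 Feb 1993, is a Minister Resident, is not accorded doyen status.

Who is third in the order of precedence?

Beaumont

By class of mission: Ferreira (High Commissioner); then Vance (Minister Plenipotentiary); then Beaumont and Brennan (Minister Resident).
Beaumont and Brennan both have date of presenting credentials 10 Feb 1993, so the next rule applies.
Beaumont and Brennan are each not accorded doyen status, so the next rule applies.
Among Beaumont and Brennan, alphabetically by surname: Beaumont before Brennan.
Order: Ferreira, Vance, Beaumont, Brennan.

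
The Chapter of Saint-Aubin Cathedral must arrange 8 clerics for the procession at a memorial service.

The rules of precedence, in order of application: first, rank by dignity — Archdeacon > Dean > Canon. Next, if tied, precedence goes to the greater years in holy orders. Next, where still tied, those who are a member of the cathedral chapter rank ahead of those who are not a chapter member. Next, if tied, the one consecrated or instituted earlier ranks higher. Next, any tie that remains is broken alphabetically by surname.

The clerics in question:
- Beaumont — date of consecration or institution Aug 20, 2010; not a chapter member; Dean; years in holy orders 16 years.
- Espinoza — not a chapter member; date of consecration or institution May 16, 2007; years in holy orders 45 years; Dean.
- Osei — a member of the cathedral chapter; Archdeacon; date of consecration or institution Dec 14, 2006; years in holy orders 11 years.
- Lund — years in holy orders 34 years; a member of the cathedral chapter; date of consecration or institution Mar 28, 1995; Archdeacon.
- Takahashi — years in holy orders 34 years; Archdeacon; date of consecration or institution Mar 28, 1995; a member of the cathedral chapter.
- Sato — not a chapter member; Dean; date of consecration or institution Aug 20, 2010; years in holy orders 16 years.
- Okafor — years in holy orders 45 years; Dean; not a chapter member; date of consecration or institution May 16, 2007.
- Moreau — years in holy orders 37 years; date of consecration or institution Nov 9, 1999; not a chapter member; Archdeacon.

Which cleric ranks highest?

Moreau

By dignity: Moreau, Lund, Takahashi and Osei (Archdeacon); then Espinoza, Okafor, Beaumont and Sato (Dean).
Among Moreau, Lund, Takahashi and Osei, by years in holy orders (higher first): Moreau (37 years) before Lund and Takahashi (34 years) before Osei (11 years).
Lund and Takahashi are each a member of the cathedral chapter, so the next rule applies.
Lund and Takahashi both have date of consecration or institution Mar 28, 1995, so the next rule applies.
Among Lund and Takahashi, alphabetically by surname: Lund before Takahashi.
Among Espinoza, Okafor, Beaumont and Sato, by years in holy orders (higher first): Espinoza and Okafor (45 years) before Beaumont and Sato (16 years).
Espinoza and Okafor are each not a chapter member, so the next rule applies.
Espinoza and Okafor both have date of consecration or institution May 16, 2007, so the next rule applies.
Among Espinoza and Okafor, alphabetically by surname: Espinoza before Okafor.
Beaumont and Sato are each not a chapter member, so the next rule applies.
Beaumont and Sato both have date of consecration or institution Aug 20, 2010, so the next rule applies.
Among Beaumont and Sato, alphabetically by surname: Beaumont before Sato.
Order: Moreau, Lund, Takahashi, Osei, Espinoza, Okafor, Beaumont, Sato.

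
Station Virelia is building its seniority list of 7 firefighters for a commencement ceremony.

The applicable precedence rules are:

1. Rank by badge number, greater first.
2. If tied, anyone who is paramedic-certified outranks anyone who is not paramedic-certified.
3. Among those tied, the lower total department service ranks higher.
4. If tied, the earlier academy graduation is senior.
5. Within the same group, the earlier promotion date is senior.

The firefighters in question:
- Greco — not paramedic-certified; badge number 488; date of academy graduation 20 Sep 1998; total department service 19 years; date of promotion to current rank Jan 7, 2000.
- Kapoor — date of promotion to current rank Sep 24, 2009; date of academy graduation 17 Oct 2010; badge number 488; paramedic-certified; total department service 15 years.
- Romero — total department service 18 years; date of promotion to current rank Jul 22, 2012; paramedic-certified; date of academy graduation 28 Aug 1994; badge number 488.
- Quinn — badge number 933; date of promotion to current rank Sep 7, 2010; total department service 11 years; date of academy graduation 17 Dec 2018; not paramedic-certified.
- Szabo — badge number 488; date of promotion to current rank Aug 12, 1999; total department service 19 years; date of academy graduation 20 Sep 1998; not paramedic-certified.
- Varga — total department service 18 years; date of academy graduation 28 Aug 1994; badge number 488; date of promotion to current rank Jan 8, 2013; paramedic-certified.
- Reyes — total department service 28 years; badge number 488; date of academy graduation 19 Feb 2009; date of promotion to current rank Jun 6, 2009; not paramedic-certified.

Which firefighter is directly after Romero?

Varga

By badge number (higher first): Quinn (933); then Kapoor, Romero, Varga, Szabo, Greco and Reyes (each 488).
Among Kapoor, Romero, Varga, Szabo, Greco and Reyes, paramedic-certified before not paramedic-certified: Kapoor, Romero and Varga (paramedic-certified) before Szabo, Greco and Reyes (not paramedic-certified).
Among Kapoor, Romero and Varga, by total department service (lower first): Kapoor (15 years) before Romero and Varga (18 years).
Romero and Varga both have date of academy graduation 28 Aug 1994, so the next rule applies.
Among Romero and Varga, by date of promotion to current rank (earlier first): Romero (Jul 22, 2012) before Varga (Jan 8, 2013).
Among Szabo, Greco and Reyes, by total department service (lower first): Szabo and Greco (19 years) before Reyes (28 years).
Szabo and Greco both have date of academy graduation 20 Sep 1998, so the next rule applies.
Among Szabo and Greco, by date of promotion to current rank (earlier first): Szabo (Aug 12, 1999) before Greco (Jan 7, 2000).
Order: Quinn, Kapoor, Romero, Varga, Szabo, Greco, Reyes.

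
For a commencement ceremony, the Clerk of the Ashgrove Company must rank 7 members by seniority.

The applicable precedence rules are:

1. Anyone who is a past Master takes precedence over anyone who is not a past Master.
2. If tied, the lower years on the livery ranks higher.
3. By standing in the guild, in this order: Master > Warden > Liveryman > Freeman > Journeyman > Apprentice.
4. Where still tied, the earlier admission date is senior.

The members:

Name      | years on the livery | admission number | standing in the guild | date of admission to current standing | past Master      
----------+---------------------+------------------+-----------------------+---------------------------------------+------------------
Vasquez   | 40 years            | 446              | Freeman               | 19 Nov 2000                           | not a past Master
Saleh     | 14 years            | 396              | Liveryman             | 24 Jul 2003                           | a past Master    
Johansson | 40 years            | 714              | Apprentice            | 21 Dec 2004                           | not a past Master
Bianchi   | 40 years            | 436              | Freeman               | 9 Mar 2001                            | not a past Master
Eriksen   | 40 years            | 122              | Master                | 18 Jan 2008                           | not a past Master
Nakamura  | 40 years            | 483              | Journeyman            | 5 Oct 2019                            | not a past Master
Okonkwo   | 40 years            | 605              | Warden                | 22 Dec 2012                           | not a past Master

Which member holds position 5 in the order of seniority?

By the first rule: Saleh (a past Master); then Eriksen, Okonkwo, Vasquez, Bianchi, Nakamura and Johansson (each not a past Master).
Eriksen, Okonkwo, Vasquez, Bianchi, Nakamura and Johansson all have years on the livery 40 years, so the next rule applies.
Among Eriksen, Okonkwo, Vasquez, Bianchi, Nakamura and Johansson, by standing in the guild: Eriksen (Master) before Okonkwo (Warden) before Vasquez and Bianchi (Freeman) before Nakamura (Journeyman) before Johansson (Apprentice).
Among Vasquez and Bianchi, by date of admission to current standing (earlier first): Vasquez (19 Nov 2000) before Bianchi (9 Mar 2001).
Order: Saleh, Eriksen, Okonkwo, Vasquez, Bianchi, Nakamura, Johansson.

Bianchi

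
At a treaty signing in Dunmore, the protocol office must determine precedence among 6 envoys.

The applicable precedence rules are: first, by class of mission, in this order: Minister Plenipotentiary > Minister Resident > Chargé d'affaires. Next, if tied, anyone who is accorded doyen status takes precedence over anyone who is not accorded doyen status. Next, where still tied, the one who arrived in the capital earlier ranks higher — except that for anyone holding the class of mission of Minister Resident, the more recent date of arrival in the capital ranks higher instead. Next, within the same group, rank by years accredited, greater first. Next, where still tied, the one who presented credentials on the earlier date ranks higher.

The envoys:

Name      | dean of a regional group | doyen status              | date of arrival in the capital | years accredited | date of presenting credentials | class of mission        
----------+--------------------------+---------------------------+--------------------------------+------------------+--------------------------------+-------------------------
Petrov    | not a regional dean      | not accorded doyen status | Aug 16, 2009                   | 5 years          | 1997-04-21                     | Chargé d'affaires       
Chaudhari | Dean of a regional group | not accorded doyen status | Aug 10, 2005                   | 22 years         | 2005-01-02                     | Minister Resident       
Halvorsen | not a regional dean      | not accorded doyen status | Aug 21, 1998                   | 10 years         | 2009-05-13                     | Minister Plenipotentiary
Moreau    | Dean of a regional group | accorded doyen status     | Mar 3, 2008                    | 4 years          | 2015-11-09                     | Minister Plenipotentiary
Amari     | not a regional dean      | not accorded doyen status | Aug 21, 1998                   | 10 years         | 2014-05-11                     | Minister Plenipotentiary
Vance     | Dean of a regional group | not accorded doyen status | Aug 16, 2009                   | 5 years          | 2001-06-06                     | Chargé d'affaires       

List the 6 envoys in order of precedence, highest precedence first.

By class of mission: Moreau, Halvorsen and Amari (Minister Plenipotentiary); then Chaudhari (Minister Resident); then Petrov and Vance (Chargé d'affaires).
Among Moreau, Halvorsen and Amari, accorded doyen status before not accorded doyen status: Moreau (accorded doyen status) before Halvorsen and Amari (not accorded doyen status).
Halvorsen and Amari both have date of arrival in the capital Aug 21, 1998, so the next rule applies.
Halvorsen and Amari both have years accredited 10 years, so the next rule applies.
Among Halvorsen and Amari, by date of presenting credentials (earlier first): Halvorsen (2009-05-13) before Amari (2014-05-11).
Petrov and Vance are each not accorded doyen status, so the next rule applies.
Petrov and Vance both have date of arrival in the capital Aug 16, 2009, so the next rule applies.
Petrov and Vance both have years accredited 5 years, so the next rule applies.
Among Petrov and Vance, by date of presenting credentials (earlier first): Petrov (1997-04-21) before Vance (2001-06-06).
Full order: Moreau, Halvorsen, Amari, Chaudhari, Petrov, Vance.

Moreau, Halvorsen, Amari, Chaudhari, Petrov, Vance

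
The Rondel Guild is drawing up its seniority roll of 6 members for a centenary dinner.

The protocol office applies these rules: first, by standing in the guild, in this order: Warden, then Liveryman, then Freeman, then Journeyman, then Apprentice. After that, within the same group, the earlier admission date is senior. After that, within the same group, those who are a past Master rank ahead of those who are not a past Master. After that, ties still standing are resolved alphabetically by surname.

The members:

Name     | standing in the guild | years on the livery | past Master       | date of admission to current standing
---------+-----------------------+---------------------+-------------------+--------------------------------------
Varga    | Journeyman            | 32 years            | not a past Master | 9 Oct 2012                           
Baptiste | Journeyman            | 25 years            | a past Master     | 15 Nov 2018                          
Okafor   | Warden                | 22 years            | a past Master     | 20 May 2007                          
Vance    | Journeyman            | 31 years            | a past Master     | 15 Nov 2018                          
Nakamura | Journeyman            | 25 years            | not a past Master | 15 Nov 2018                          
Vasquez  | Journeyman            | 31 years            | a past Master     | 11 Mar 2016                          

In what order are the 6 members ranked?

By standing in the guild: Okafor (Warden); then Varga, Vasquez, Baptiste, Vance and Nakamura (Journeyman).
Among Varga, Vasquez, Baptiste, Vance and Nakamura, by date of admission to current standing (earlier first): Varga (9 Oct 2012) before Vasquez (11 Mar 2016) before Baptiste, Vance and Nakamura (15 Nov 2018).
Among Baptiste, Vance and Nakamura, a past Master before not a past Master: Baptiste and Vance (a past Master) before Nakamura (not a past Master).
Among Baptiste and Vance, alphabetically by surname: Baptiste before Vance.
Full order: Okafor, Varga, Vasquez, Baptiste, Vance, Nakamura.

Okafor, Varga, Vasquez, Baptiste, Vance, Nakamura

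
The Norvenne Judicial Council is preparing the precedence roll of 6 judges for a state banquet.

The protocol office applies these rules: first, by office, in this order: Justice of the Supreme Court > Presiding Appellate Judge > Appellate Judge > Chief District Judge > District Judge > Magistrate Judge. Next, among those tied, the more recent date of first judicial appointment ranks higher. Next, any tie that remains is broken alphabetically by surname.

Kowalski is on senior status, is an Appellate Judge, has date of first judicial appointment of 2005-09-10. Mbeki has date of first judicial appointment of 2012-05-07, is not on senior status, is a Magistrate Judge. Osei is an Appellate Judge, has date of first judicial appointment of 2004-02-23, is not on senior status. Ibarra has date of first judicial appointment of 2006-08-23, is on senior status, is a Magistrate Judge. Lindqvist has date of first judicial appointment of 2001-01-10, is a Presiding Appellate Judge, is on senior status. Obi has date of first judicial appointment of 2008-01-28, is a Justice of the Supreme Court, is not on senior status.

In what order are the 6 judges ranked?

Obi, Lindqvist, Kowalski, Osei, Mbeki, Ibarra

By office: Obi (Justice of the Supreme Court); then Lindqvist (Presiding Appellate Judge); then Kowalski and Osei (Appellate Judge); then Mbeki and Ibarra (Magistrate Judge).
Among Kowalski and Osei, by date of first judicial appointment (later first): Kowalski (2005-09-10) before Osei (2004-02-23).
Among Mbeki and Ibarra, by date of first judicial appointment (later first): Mbeki (2012-05-07) before Ibarra (2006-08-23).
Full order: Obi, Lindqvist, Kowalski, Osei, Mbeki, Ibarra.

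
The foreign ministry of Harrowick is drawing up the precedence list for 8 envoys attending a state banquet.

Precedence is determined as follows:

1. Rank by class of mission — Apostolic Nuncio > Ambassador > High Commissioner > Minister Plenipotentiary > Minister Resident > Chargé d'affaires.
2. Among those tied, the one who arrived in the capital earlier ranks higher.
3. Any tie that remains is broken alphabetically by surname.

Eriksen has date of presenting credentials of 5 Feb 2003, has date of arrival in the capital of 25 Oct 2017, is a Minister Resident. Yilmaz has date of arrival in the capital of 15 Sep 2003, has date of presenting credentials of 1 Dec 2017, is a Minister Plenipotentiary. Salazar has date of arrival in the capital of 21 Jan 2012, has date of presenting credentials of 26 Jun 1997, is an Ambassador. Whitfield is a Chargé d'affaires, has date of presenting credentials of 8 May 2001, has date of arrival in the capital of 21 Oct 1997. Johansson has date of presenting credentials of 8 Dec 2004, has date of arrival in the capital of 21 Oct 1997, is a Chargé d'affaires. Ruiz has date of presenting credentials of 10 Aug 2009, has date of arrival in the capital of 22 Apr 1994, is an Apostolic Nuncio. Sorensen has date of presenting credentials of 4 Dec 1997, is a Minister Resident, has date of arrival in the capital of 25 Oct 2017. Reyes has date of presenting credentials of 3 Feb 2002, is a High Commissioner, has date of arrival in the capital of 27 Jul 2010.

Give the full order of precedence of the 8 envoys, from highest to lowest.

By class of mission: Ruiz (Apostolic Nuncio); then Salazar (Ambassador); then Reyes (High Commissioner); then Yilmaz (Minister Plenipotentiary); then Eriksen and Sorensen (Minister Resident); then Johansson and Whitfield (Chargé d'affaires).
Eriksen and Sorensen both have date of arrival in the capital 25 Oct 2017, so the next rule applies.
Among Eriksen and Sorensen, alphabetically by surname: Eriksen before Sorensen.
Johansson and Whitfield both have date of arrival in the capital 21 Oct 1997, so the next rule applies.
Among Johansson and Whitfield, alphabetically by surname: Johansson before Whitfield.
Full order: Ruiz, Salazar, Reyes, Yilmaz, Eriksen, Sorensen, Johansson, Whitfield.

Ruiz, Salazar, Reyes, Yilmaz, Eriksen, Sorensen, Johansson, Whitfield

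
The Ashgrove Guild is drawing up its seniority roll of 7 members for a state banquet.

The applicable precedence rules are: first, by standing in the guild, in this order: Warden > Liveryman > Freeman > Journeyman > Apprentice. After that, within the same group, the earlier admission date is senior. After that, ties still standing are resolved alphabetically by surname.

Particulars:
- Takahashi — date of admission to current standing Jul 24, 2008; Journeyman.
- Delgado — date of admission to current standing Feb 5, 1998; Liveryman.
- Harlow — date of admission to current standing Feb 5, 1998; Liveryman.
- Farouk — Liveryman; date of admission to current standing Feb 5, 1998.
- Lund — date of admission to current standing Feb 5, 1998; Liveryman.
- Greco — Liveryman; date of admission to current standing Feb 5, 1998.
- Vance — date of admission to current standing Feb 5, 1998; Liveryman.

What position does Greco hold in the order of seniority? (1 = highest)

3

By standing in the guild: Delgado, Farouk, Greco, Harlow, Lund and Vance (Liveryman); then Takahashi (Journeyman).
Delgado, Farouk, Greco, Harlow, Lund and Vance all have date of admission to current standing Feb 5, 1998, so the next rule applies.
Among Delgado, Farouk, Greco, Harlow, Lund and Vance, alphabetically by surname: Delgado before Farouk before Greco before Harlow before Lund before Vance.
Order: Delgado, Farouk, Greco, Harlow, Lund, Vance, Takahashi. So position 3.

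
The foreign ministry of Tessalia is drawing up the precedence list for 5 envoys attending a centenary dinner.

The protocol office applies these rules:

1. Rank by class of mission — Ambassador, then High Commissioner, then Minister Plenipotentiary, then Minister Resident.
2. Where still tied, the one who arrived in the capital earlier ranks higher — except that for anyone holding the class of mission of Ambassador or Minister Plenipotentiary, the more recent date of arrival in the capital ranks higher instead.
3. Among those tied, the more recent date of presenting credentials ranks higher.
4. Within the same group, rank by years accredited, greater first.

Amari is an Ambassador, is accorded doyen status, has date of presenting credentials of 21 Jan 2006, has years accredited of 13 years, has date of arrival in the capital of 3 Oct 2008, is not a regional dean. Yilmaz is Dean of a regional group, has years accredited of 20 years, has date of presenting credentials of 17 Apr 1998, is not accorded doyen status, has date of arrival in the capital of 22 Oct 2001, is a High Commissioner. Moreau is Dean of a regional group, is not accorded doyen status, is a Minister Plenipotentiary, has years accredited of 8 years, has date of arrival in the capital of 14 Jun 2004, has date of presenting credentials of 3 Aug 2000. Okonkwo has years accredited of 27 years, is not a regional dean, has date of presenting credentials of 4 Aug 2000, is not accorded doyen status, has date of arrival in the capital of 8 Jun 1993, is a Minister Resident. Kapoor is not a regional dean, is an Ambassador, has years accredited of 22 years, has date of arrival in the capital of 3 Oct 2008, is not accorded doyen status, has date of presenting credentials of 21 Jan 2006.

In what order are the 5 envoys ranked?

Kapoor, Amari, Yilmaz, Moreau, Okonkwo

By class of mission: Kapoor and Amari (Ambassador); then Yilmaz (High Commissioner); then Moreau (Minister Plenipotentiary); then Okonkwo (Minister Resident).
Kapoor and Amari both have date of arrival in the capital 3 Oct 2008, so the next rule applies.
Kapoor and Amari both have date of presenting credentials 21 Jan 2006, so the next rule applies.
Among Kapoor and Amari, by years accredited (higher first): Kapoor (22 years) before Amari (13 years).
Full order: Kapoor, Amari, Yilmaz, Moreau, Okonkwo.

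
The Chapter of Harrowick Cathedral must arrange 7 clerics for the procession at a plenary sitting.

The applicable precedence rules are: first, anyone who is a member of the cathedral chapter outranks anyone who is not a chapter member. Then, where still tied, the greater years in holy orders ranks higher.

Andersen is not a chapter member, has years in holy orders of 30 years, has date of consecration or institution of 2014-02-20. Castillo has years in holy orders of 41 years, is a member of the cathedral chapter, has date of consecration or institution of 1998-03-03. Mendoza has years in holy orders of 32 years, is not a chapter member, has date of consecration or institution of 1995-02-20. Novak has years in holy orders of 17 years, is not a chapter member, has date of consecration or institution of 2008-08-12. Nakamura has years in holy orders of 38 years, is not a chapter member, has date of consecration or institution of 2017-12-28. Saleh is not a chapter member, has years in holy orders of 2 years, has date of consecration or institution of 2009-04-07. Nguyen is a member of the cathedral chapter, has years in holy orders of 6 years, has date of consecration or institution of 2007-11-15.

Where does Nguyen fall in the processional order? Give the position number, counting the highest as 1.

By the first rule: Castillo and Nguyen (both a member of the cathedral chapter); then Nakamura, Mendoza, Andersen, Novak and Saleh (each not a chapter member).
Among Castillo and Nguyen, by years in holy orders (higher first): Castillo (41 years) before Nguyen (6 years).
Among Nakamura, Mendoza, Andersen, Novak and Saleh, by years in holy orders (higher first): Nakamura (38 years) before Mendoza (32 years) before Andersen (30 years) before Novak (17 years) before Saleh (2 years).
Order: Castillo, Nguyen, Nakamura, Mendoza, Andersen, Novak, Saleh. So position 2.

2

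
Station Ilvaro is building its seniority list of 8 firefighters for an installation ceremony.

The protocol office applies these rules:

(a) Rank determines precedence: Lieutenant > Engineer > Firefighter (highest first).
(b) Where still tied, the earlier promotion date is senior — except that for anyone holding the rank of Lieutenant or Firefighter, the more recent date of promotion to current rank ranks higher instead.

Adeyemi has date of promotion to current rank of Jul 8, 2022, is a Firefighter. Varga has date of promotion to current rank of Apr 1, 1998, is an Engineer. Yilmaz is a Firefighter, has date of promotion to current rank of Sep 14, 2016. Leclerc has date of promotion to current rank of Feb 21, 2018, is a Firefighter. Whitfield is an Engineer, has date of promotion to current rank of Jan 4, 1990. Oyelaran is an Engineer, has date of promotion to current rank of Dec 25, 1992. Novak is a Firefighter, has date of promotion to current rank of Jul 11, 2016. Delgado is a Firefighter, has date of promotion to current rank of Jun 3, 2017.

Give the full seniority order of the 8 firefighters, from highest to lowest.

By rank: Whitfield, Oyelaran and Varga (Engineer); then Adeyemi, Leclerc, Delgado, Yilmaz and Novak (Firefighter).
Among Whitfield, Oyelaran and Varga, by date of promotion to current rank (earlier first): Whitfield (Jan 4, 1990) before Oyelaran (Dec 25, 1992) before Varga (Apr 1, 1998).
Among Adeyemi, Leclerc, Delgado, Yilmaz and Novak, by date of promotion to current rank (later first) (reversed rule for this group): Adeyemi (Jul 8, 2022) before Leclerc (Feb 21, 2018) before Delgado (Jun 3, 2017) before Yilmaz (Sep 14, 2016) before Novak (Jul 11, 2016).
Full order: Whitfield, Oyelaran, Varga, Adeyemi, Leclerc, Delgado, Yilmaz, Novak.

Whitfield, Oyelaran, Varga, Adeyemi, Leclerc, Delgado, Yilmaz, Novak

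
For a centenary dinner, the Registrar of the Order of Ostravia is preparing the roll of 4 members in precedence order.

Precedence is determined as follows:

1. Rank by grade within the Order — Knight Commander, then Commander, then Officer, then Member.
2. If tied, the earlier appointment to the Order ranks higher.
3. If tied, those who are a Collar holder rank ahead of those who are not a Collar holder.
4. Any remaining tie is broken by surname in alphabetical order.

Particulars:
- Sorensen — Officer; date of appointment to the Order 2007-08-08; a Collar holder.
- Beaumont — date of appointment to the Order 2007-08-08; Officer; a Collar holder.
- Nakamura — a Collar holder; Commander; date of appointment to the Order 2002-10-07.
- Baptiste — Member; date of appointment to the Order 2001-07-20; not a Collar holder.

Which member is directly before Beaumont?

Nakamura

By grade within the Order: Nakamura (Commander); then Beaumont and Sorensen (Officer); then Baptiste (Member).
Beaumont and Sorensen both have date of appointment to the Order 2007-08-08, so the next rule applies.
Beaumont and Sorensen are each a Collar holder, so the next rule applies.
Among Beaumont and Sorensen, alphabetically by surname: Beaumont before Sorensen.
Order: Nakamura, Beaumont, Sorensen, Baptiste.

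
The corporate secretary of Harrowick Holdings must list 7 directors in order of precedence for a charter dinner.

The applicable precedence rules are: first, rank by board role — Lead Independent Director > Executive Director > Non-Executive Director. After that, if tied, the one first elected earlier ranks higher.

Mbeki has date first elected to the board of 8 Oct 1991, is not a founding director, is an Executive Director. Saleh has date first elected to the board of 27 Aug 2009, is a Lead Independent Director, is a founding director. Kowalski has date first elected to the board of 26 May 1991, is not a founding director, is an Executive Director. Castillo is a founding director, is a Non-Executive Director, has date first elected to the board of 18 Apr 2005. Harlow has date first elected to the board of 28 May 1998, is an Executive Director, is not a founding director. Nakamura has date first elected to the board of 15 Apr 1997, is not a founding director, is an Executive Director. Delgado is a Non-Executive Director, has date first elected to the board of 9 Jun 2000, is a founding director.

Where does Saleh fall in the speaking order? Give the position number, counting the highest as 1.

By board role: Saleh (Lead Independent Director); then Kowalski, Mbeki, Nakamura and Harlow (Executive Director); then Delgado and Castillo (Non-Executive Director).
Among Kowalski, Mbeki, Nakamura and Harlow, by date first elected to the board (earlier first): Kowalski (26 May 1991) before Mbeki (8 Oct 1991) before Nakamura (15 Apr 1997) before Harlow (28 May 1998).
Among Delgado and Castillo, by date first elected to the board (earlier first): Delgado (9 Jun 2000) before Castillo (18 Apr 2005).
Order: Saleh, Kowalski, Mbeki, Nakamura, Harlow, Delgado, Castillo. So position 1.

1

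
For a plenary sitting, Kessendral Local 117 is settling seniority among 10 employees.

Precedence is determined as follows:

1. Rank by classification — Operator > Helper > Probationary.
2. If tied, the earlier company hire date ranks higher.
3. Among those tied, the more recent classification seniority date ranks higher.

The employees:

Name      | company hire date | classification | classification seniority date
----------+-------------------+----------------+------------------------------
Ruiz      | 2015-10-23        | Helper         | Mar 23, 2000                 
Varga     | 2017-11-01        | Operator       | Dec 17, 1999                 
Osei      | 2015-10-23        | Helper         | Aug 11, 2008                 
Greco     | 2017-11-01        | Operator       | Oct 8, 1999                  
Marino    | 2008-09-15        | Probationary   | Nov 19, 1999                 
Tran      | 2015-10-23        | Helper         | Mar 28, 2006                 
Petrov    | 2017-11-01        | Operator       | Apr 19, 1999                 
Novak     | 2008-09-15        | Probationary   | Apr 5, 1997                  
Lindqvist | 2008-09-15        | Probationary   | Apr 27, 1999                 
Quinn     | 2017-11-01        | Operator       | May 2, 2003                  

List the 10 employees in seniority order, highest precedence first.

By classification: Quinn, Varga, Greco and Petrov (Operator); then Osei, Tran and Ruiz (Helper); then Marino, Lindqvist and Novak (Probationary).
Quinn, Varga, Greco and Petrov all have company hire date 2017-11-01, so the next rule applies.
Among Quinn, Varga, Greco and Petrov, by classification seniority date (later first): Quinn (May 2, 2003) before Varga (Dec 17, 1999) before Greco (Oct 8, 1999) before Petrov (Apr 19, 1999).
Osei, Tran and Ruiz all have company hire date 2015-10-23, so the next rule applies.
Among Osei, Tran and Ruiz, by classification seniority date (later first): Osei (Aug 11, 2008) before Tran (Mar 28, 2006) before Ruiz (Mar 23, 2000).
Marino, Lindqvist and Novak all have company hire date 2008-09-15, so the next rule applies.
Among Marino, Lindqvist and Novak, by classification seniority date (later first): Marino (Nov 19, 1999) before Lindqvist (Apr 27, 1999) before Novak (Apr 5, 1997).
Full order: Quinn, Varga, Greco, Petrov, Osei, Tran, Ruiz, Marino, Lindqvist, Novak.

Quinn, Varga, Greco, Petrov, Osei, Tran, Ruiz, Marino, Lindqvist, Novak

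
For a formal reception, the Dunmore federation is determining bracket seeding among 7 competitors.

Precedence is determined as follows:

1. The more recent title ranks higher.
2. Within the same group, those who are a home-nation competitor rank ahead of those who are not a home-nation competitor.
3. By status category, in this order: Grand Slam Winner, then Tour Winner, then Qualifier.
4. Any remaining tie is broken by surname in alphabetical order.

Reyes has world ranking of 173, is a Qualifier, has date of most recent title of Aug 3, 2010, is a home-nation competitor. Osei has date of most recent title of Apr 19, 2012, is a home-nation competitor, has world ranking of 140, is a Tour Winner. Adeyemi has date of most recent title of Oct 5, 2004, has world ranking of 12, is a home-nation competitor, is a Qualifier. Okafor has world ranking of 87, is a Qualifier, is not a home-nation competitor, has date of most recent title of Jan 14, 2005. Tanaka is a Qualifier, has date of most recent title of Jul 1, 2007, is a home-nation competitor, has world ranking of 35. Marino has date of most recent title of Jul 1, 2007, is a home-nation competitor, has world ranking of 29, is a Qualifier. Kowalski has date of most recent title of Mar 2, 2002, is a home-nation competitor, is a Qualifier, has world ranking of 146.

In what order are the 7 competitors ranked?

Osei, Reyes, Marino, Tanaka, Okafor, Adeyemi, Kowalski

By date of most recent title (later first): Osei (Apr 19, 2012); then Reyes (Aug 3, 2010); then Marino and Tanaka (both Jul 1, 2007); then Okafor (Jan 14, 2005); then Adeyemi (Oct 5, 2004); then Kowalski (Mar 2, 2002).
Marino and Tanaka are each a home-nation competitor, so the next rule applies.
Marino and Tanaka are each Qualifier, so the next rule applies.
Among Marino and Tanaka, alphabetically by surname: Marino before Tanaka.
Full order: Osei, Reyes, Marino, Tanaka, Okafor, Adeyemi, Kowalski.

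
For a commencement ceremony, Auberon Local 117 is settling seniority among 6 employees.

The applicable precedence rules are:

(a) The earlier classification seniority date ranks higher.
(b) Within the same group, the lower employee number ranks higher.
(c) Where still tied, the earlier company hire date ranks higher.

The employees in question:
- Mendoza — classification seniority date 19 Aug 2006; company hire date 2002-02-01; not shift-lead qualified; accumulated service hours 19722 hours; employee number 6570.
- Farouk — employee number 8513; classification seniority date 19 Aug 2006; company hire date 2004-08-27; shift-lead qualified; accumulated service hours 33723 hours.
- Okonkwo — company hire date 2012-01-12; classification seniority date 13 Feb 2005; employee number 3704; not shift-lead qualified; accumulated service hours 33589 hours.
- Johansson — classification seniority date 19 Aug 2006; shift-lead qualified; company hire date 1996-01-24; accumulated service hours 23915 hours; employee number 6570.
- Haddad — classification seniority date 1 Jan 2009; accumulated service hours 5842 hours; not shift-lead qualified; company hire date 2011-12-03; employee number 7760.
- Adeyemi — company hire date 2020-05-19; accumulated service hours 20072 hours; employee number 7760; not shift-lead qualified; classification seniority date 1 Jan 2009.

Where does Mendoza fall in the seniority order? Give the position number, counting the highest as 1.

3

By classification seniority date (earlier first): Okonkwo (13 Feb 2005); then Johansson, Mendoza and Farouk (each 19 Aug 2006); then Haddad and Adeyemi (both 1 Jan 2009).
Among Johansson, Mendoza and Farouk, by employee number (lower first): Johansson and Mendoza (6570) before Farouk (8513).
Among Johansson and Mendoza, by company hire date (earlier first): Johansson (1996-01-24) before Mendoza (2002-02-01).
Haddad and Adeyemi both have employee number 7760, so the next rule applies.
Among Haddad and Adeyemi, by company hire date (earlier first): Haddad (2011-12-03) before Adeyemi (2020-05-19).
Order: Okonkwo, Johansson, Mendoza, Farouk, Haddad, Adeyemi. So position 3.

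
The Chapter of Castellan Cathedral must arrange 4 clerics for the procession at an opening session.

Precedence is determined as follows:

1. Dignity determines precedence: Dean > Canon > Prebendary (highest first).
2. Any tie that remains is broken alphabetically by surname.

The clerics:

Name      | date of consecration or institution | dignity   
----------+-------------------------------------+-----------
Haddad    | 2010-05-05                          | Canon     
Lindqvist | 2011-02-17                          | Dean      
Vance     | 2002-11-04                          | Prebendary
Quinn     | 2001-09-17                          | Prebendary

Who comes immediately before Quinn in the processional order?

Haddad

By dignity: Lindqvist (Dean); then Haddad (Canon); then Quinn and Vance (Prebendary).
Among Quinn and Vance, alphabetically by surname: Quinn before Vance.
Order: Lindqvist, Haddad, Quinn, Vance.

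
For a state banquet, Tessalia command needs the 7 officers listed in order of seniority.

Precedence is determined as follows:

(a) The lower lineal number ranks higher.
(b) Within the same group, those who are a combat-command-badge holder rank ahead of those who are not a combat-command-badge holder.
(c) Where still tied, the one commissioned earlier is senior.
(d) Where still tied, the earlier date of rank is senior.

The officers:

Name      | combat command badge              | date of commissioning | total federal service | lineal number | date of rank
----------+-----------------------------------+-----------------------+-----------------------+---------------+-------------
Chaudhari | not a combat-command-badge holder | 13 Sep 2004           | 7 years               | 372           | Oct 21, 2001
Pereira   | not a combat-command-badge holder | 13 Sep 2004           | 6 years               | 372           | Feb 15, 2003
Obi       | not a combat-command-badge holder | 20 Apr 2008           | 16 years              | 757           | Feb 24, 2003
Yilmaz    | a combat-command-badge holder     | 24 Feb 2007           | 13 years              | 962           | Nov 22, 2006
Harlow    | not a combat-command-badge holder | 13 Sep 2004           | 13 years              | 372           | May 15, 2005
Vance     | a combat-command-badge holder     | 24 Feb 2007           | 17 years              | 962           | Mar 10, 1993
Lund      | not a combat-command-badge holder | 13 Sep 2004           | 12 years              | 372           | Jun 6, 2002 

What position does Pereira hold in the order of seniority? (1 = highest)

3

By lineal number (lower first): Chaudhari, Lund, Pereira and Harlow (each 372); then Obi (757); then Vance and Yilmaz (both 962).
Chaudhari, Lund, Pereira and Harlow are each not a combat-command-badge holder, so the next rule applies.
Chaudhari, Lund, Pereira and Harlow all have date of commissioning 13 Sep 2004, so the next rule applies.
Among Chaudhari, Lund, Pereira and Harlow, by date of rank (earlier first): Chaudhari (Oct 21, 2001) before Lund (Jun 6, 2002) before Pereira (Feb 15, 2003) before Harlow (May 15, 2005).
Vance and Yilmaz are each a combat-command-badge holder, so the next rule applies.
Vance and Yilmaz both have date of commissioning 24 Feb 2007, so the next rule applies.
Among Vance and Yilmaz, by date of rank (earlier first): Vance (Mar 10, 1993) before Yilmaz (Nov 22, 2006).
Order: Chaudhari, Lund, Pereira, Harlow, Obi, Vance, Yilmaz. So position 3.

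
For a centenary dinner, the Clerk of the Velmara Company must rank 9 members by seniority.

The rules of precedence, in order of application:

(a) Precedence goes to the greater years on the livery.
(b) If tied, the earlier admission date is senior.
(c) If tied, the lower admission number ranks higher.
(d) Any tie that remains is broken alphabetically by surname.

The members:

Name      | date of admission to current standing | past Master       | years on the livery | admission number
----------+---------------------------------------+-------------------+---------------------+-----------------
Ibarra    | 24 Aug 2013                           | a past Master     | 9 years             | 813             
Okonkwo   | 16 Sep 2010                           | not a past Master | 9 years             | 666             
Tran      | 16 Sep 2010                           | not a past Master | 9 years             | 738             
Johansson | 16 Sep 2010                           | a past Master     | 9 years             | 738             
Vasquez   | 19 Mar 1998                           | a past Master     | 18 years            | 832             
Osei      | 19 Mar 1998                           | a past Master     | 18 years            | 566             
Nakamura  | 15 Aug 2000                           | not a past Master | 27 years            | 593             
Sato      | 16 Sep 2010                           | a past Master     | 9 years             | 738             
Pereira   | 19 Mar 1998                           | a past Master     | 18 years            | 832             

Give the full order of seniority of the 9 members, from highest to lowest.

Nakamura, Osei, Pereira, Vasquez, Okonkwo, Johansson, Sato, Tran, Ibarra

By years on the livery (higher first): Nakamura (27 years); then Osei, Pereira and Vasquez (each 18 years); then Okonkwo, Johansson, Sato, Tran and Ibarra (each 9 years).
Osei, Pereira and Vasquez all have date of admission to current standing 19 Mar 1998, so the next rule applies.
Among Osei, Pereira and Vasquez, by admission number (lower first): Osei (566) before Pereira and Vasquez (832).
Among Pereira and Vasquez, alphabetically by surname: Pereira before Vasquez.
Among Okonkwo, Johansson, Sato, Tran and Ibarra, by date of admission to current standing (earlier first): Okonkwo, Johansson, Sato and Tran (16 Sep 2010) before Ibarra (24 Aug 2013).
Among Okonkwo, Johansson, Sato and Tran, by admission number (lower first): Okonkwo (666) before Johansson, Sato and Tran (738).
Among Johansson, Sato and Tran, alphabetically by surname: Johansson before Sato before Tran.
Full order: Nakamura, Osei, Pereira, Vasquez, Okonkwo, Johansson, Sato, Tran, Ibarra.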